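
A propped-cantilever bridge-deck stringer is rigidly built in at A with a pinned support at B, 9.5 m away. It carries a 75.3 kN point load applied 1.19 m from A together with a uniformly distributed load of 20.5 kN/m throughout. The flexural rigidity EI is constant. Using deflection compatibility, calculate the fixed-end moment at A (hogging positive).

Release the roller at B. Primary structure: cantilever fixed at A.
Free-end deflection of the primary structure under the applied loading (downward +):
  point load 75.3 at a = 1.19: Pa²(3L − a)/(6EI) = 485.4/EI
  UDL 20.5: wL⁴/(8EI) = 20872/EI
  δ_0 = 21357/EI
Tip deflection under a unit load at B: L³/(3EI) = 285.8/EI.
The prop prevents deflection at B: R_B = δ_0/δ_{BB} = 21357/285.8 = 74.73 kN.
Moment equilibrium about A: M_A = Σ(load moments about A) − R_B·L = 1015 − 74.73×9.5 = 304.7 kN·m.

M_A = 304.7 kN·m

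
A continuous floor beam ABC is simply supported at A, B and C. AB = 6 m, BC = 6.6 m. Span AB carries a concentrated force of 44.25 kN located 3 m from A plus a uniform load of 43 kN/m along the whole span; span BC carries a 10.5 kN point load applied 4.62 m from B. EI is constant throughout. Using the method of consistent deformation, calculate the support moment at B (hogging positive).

Take M_B as the redundant. Released structure: two simple spans AB and BC with a hinge at B.
End slopes at the hinge B, treating each span as simply supported:
  span AB: point load 44.25 at a = 3: Pab(L + a)/(6LEI) = 99.56/EI
  span AB: UDL 43: wL³/(24EI) = 387/EI
  span BC: point load 10.5 at a = 4.62: Pab(L + b)/(6LEI) = 20.81/EI
  relative rotation θ_0 = (486.6 + 20.81)/EI = 507.4/EI
A unit hogging moment at B produces rotation L₁/(3EI) + L₂/(3EI) = 4.2/EI.
Compatibility: M_B·(L₁+L₂)/(3EI) = θ_0, giving M_B = 120.8 kN·m (hogging).

M_B = 120.8 kN·m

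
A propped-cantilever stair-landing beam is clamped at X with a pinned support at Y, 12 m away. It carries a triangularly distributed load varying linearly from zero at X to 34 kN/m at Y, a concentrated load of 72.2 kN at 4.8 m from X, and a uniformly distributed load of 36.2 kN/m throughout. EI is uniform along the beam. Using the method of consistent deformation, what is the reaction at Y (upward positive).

R_Y = 290.1 kN

Choose R_Y as the redundant. The primary structure is the cantilever fixed at X.
Deflection at Y on the released cantilever, summing each load's contribution:
  triangular load, peak 34 at the free end: 11w₀L⁴/(120EI) = 64627/EI
  point load 72.2 at a = 4.8: Pa²(3L − a)/(6EI) = 8650/EI
  UDL 36.2: wL⁴/(8EI) = 93830/EI
  δ_0 = 167108/EI
Tip deflection under a unit load at Y: L³/(3EI) = 576/EI.
The prop prevents deflection at Y: R_Y = δ_0/δ_{YY} = 167108/576 = 290.1 kN.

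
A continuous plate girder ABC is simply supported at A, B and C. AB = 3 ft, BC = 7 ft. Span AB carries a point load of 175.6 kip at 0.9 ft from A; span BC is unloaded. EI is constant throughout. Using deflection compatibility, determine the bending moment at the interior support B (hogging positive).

M_B = 21.57 kip·ft

Release continuity at B by inserting a hinge; the redundant is the internal moment M_B. The primary structure is two simply-supported spans AB and BC.
End slopes at the hinge B, treating each span as simply supported:
  span AB: point load 175.6 at a = 0.9: Pab(L + a)/(6LEI) = 71.91/EI
  relative rotation θ_0 = (71.91 + 0)/EI = 71.91/EI
A unit hogging moment at B produces rotation L₁/(3EI) + L₂/(3EI) = 3.333/EI.
Compatibility: M_B·(L₁+L₂)/(3EI) = θ_0, giving M_B = 21.57 kip·ft (hogging).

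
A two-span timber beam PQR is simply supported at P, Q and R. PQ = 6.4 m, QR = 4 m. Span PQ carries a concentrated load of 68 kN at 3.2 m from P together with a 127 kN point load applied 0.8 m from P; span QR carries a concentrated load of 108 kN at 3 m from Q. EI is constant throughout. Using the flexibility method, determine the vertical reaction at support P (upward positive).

Take M_Q as the redundant. Released structure: two simple spans PQ and QR with a hinge at Q.
Rotations at Q on the released spans (each span's end-slope, ×1/EI):
  span PQ: point load 68 at a = 3.2: Pab(L + a)/(6LEI) = 174.1/EI
  span PQ: point load 127 at a = 0.8: Pab(L + a)/(6LEI) = 106.7/EI
  span QR: point load 108 at a = 3: Pab(L + b)/(6LEI) = 67.5/EI
  relative rotation θ_0 = (280.8 + 67.5)/EI = 348.3/EI
A unit hogging moment at Q produces rotation L₁/(3EI) + L₂/(3EI) = 3.467/EI.
Slope continuity at Q: θ_0 = M_Q·3.467/EI, so M_Q = 348.3/3.467 = 100.5 kN·m (hogging).
Span PQ, ΣM about P with M_Q applied at Q: R_Q^{PQ}·6.4 = 319.2 + 100.5, so R_Q^{PQ} = 65.57 kN and R_P = 195 − 65.57 = 129.4 kN.

R_P = 129.4 kN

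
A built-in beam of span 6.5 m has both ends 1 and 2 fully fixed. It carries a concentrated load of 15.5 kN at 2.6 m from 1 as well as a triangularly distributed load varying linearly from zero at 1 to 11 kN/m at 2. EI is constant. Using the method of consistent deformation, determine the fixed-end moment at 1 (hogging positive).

Release both end moments; the primary structure is a simply-supported span 12 with redundants M_1 and M_2.
On the primary (simply-supported) span, the end slopes from the loading are:
  at 1: point load 15.5 at a = 2.6: Pab(L + b)/(6LEI) = 41.91/EI
  at 2: point load 15.5 at a = 2.6: Pab(L + a)/(6LEI) = 36.67/EI
  at 1: triangular load, peak 11: 7w₀L³/(360EI) = 58.74/EI
  at 2: triangular load, peak 11: w₀L³/(45EI) = 67.13/EI
  θ_10 = 100.7/EI,  θ_20 = 103.8/EI
Flexibility coefficients: a unit moment at one end gives L/(3EI) there and L/(6EI) at the far end, so f₁₁ = f₂₂ = 2.167/EI and f₁₂ = f₂₁ = 1.083/EI.
Compatibility — zero rotation at each built-in end:
  2.167 M_1 + 1.083 M_2 = 100.7
  1.083 M_1 + 2.167 M_2 = 103.8
Solving the pair gives M_1 = 30 kN·m and M_2 = 32.91 kN·m (hogging).

M_1 = 30 kN·m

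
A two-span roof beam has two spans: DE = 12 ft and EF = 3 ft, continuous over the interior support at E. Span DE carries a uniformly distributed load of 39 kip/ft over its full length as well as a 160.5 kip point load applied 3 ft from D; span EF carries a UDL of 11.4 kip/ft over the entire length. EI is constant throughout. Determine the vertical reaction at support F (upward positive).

Take M_E as the redundant. Released structure: two simple spans DE and EF with a hinge at E.
End slopes at the hinge E, treating each span as simply supported:
  span DE: UDL 39: wL³/(24EI) = 2808/EI
  span DE: point load 160.5 at a = 3: Pab(L + a)/(6LEI) = 902.8/EI
  span EF: UDL 11.4: wL³/(24EI) = 12.82/EI
  relative rotation θ_0 = (3711 + 12.82)/EI = 3724/EI
A unit hogging moment at E produces rotation L₁/(3EI) + L₂/(3EI) = 5/EI.
Slope continuity at E: θ_0 = M_E·5/EI, so M_E = 3724/5 = 744.7 kip·ft (hogging).
Span EF, ΣM about F: R_E^{EF}·3 = 51.3 + 744.7, so R_E^{EF} = 265.3 kip and R_F = 34.2 − 265.3 = -231.1 kip.

R_F = -231.1 kip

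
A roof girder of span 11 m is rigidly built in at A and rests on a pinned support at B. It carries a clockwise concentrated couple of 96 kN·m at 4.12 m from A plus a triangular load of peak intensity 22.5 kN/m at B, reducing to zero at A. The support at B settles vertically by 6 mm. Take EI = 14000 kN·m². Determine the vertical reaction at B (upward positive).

R_B = 75.84 kN

Remove the prop at B; the released (primary) structure is a cantilever built in at A.
Downward deflection at the released point B due to the loads:
  clockwise couple 96 at a = 4.12: M₀a(2L − a)/(2EI) = 3536/EI
  triangular load, peak 22.5 at the free end: 11w₀L⁴/(120EI) = 30197/EI
  δ_0 = 33733/EI
Flexibility coefficient — unit upward force at B: δ_{BB} = L³/(3EI) = 443.7/EI.
With EI = 14000 kN·m²: δ_0 = 2.4095 m and δ_{BB} = 0.03169 m/kN.
Compatibility — the beam at B must follow the support down by 0.006 m: δ_0 − R_B·δ_{BB} = 0.006, so R_B = (2.4095 − 0.006)/0.03169 = 75.84 kN.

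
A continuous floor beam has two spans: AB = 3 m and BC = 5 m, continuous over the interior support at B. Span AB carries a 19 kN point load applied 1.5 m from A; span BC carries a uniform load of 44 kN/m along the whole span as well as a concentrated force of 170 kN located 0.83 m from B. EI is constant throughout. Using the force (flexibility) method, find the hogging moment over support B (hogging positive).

M_B = 157.4 kN·m

Take M_B as the redundant. Released structure: two simple spans AB and BC with a hinge at B.
Rotations at B on the released spans (each span's end-slope, ×1/EI):
  span AB: point load 19 at a = 1.5: Pab(L + a)/(6LEI) = 10.69/EI
  span BC: UDL 44: wL³/(24EI) = 229.2/EI
  span BC: point load 170 at a = 0.83: Pab(L + b)/(6LEI) = 179.9/EI
  relative rotation θ_0 = (10.69 + 409)/EI = 419.7/EI
A unit hogging moment at B produces rotation L₁/(3EI) + L₂/(3EI) = 2.667/EI.
Slope continuity at B: θ_0 = M_B·2.667/EI, so M_B = 419.7/2.667 = 157.4 kN·m (hogging).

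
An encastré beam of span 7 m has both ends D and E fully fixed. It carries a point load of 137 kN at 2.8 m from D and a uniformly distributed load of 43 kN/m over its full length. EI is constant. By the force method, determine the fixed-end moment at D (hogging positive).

M_D = 313.7 kN·m

Take the two fixed-end moments M_D, M_E as redundants; the released structure is the simple span DE.
End rotations of the released simple span under the applied load (×1/EI):
  at D: point load 137 at a = 2.8: Pab(L + b)/(6LEI) = 429.6/EI
  at E: point load 137 at a = 2.8: Pab(L + a)/(6LEI) = 375.9/EI
  at D: UDL 43: wL³/(24EI) = 614.5/EI
  at E: UDL 43: wL³/(24EI) = 614.5/EI
  θ_D0 = 1044/EI,  θ_E0 = 990.5/EI
Flexibility coefficients: a unit moment at one end gives L/(3EI) there and L/(6EI) at the far end, so f₁₁ = f₂₂ = 2.333/EI and f₁₂ = f₂₁ = 1.167/EI.
Compatibility — zero rotation at each built-in end:
  2.333 M_D + 1.167 M_E = 1044
  1.167 M_D + 2.333 M_E = 990.5
Solving the pair gives M_D = 313.7 kN·m and M_E = 267.6 kN·m (hogging).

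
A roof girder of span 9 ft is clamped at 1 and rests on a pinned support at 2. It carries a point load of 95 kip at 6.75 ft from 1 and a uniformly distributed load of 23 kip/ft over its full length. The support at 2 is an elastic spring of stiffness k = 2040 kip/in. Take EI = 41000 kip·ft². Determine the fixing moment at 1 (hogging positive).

Remove the prop at 2; the released (primary) structure is a cantilever built in at 1.
Deflection at 2 on the released cantilever, summing each load's contribution:
  point load 95 at a = 6.75: Pa²(3L − a)/(6EI) = 14608/EI
  UDL 23: wL⁴/(8EI) = 18863/EI
  δ_0 = 33471/EI
Flexibility coefficient — unit upward force at 2: δ_{22} = L³/(3EI) = 243/EI.
With EI = 41000 kip·ft²: δ_0 = 0.81637 ft and δ_{22} = 0.005927 ft/kip.
Compatibility — the spring shortens by R_2/k under the reaction it provides: δ_0 − R_2·δ_{22} = R_2/k. With 1/k = 1/(2040×12) ft/kip = 0.000041 ft/kip, R_2 = δ_0 / (δ_{22} + 1/k) = 0.81637 / (0.005927 + 0.000041) = 136.8 kip.
Moment equilibrium about 1: M_1 = Σ(load moments about 1) − R_2·L = 1573 − 136.8×9 = 341.6 kip·ft.

M_1 = 341.6 kip·ft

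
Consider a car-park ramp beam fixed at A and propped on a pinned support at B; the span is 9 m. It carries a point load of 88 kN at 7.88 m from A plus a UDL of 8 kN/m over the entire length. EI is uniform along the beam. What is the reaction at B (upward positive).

Remove the prop at B; the released (primary) structure is a cantilever built in at A.
Primary-structure tip deflection at B by superposition:
  point load 88 at a = 7.88: Pa²(3L − a)/(6EI) = 17413/EI
  UDL 8: wL⁴/(8EI) = 6561/EI
  δ_0 = 23974/EI
Tip deflection under a unit load at B: L³/(3EI) = 243/EI.
The prop prevents deflection at B: R_B = δ_0/δ_{BB} = 23974/243 = 98.66 kN.

R_B = 98.66 kN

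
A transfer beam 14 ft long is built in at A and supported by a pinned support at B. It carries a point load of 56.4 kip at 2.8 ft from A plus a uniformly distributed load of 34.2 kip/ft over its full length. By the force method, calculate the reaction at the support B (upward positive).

R_B = 182.7 kip

Release the roller at B. Primary structure: cantilever fixed at A.
Deflection at B on the released cantilever, summing each load's contribution:
  point load 56.4 at a = 2.8: Pa²(3L − a)/(6EI) = 2889/EI
  UDL 34.2: wL⁴/(8EI) = 164228/EI
  δ_0 = 167117/EI
Tip deflection under a unit load at B: L³/(3EI) = 914.7/EI.
The prop prevents deflection at B: R_B = δ_0/δ_{BB} = 167117/914.7 = 182.7 kip.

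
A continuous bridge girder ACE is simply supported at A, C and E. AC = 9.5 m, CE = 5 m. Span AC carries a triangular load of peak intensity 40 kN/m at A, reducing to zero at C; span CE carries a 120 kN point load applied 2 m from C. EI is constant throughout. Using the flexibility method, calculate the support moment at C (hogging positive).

Insert a hinge at C; M_C is the redundant, and each span becomes simply supported.
End slopes at the hinge C, treating each span as simply supported:
  span AC: triangular load, peak 40: 7w₀L³/(360EI) = 666.8/EI
  span CE: point load 120 at a = 2: Pab(L + b)/(6LEI) = 192/EI
  relative rotation θ_0 = (666.8 + 192)/EI = 858.8/EI
A unit hogging moment at C produces rotation L₁/(3EI) + L₂/(3EI) = 4.833/EI.
Compatibility: M_C·(L₁+L₂)/(3EI) = θ_0, giving M_C = 177.7 kN·m (hogging).

M_C = 177.7 kN·m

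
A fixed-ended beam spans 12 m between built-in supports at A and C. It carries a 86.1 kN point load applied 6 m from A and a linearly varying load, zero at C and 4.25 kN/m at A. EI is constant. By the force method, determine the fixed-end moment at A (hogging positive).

M_A = 159.8 kN·m

Take the two fixed-end moments M_A, M_C as redundants; the released structure is the simple span AC.
End rotations of the released simple span under the applied load (×1/EI):
  at A: point load 86.1 at a = 6: Pab(L + b)/(6LEI) = 774.9/EI
  at C: point load 86.1 at a = 6: Pab(L + a)/(6LEI) = 774.9/EI
  at A: triangular load, peak 4.25: w₀L³/(45EI) = 163.2/EI
  at C: triangular load, peak 4.25: 7w₀L³/(360EI) = 142.8/EI
  θ_A0 = 938.1/EI,  θ_C0 = 917.7/EI
Flexibility coefficients: a unit moment at one end gives L/(3EI) there and L/(6EI) at the far end, so f₁₁ = f₂₂ = 4/EI and f₁₂ = f₂₁ = 2/EI.
Compatibility — zero rotation at each built-in end:
  4 M_A + 2 M_C = 938.1
  2 M_A + 4 M_C = 917.7
Solving the pair gives M_A = 159.8 kN·m and M_C = 149.6 kN·m (hogging).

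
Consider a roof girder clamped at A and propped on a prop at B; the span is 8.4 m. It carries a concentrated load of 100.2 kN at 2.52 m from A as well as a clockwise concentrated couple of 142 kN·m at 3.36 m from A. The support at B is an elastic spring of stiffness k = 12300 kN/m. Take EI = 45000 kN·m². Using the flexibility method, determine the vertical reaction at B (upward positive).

R_B = 27.89 kN

Take the reaction at B as the redundant and release it; the primary structure is a cantilever fixed at A.
Primary-structure tip deflection at B by superposition:
  point load 100.2 at a = 2.52: Pa²(3L − a)/(6EI) = 2405/EI
  clockwise couple 142 at a = 3.36: M₀a(2L − a)/(2EI) = 3206/EI
  δ_0 = 5611/EI
Flexibility coefficient — unit upward force at B: δ_{BB} = L³/(3EI) = 197.6/EI.
With EI = 45000 kN·m²: δ_0 = 0.1247 m and δ_{BB} = 0.00439 m/kN.
Compatibility — the spring shortens by R_B/k under the reaction it provides: δ_0 − R_B·δ_{BB} = R_B/k. With 1/k = 0.000081 m/kN, R_B = δ_0 / (δ_{BB} + 1/k) = 0.1247 / (0.00439 + 0.000081) = 27.89 kN.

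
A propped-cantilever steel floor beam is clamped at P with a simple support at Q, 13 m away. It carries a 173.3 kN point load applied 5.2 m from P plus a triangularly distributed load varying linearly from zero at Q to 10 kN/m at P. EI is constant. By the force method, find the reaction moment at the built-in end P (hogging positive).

M_P = 545.2 kN·m

Take the reaction at Q as the redundant and release it; the primary structure is a cantilever fixed at P.
Free-end deflection of the primary structure under the applied loading (downward +):
  point load 173.3 at a = 5.2: Pa²(3L − a)/(6EI) = 26398/EI
  triangular load, peak 10 at the fixed end: w₀L⁴/(30EI) = 9520/EI
  δ_0 = 35918/EI
Tip deflection under a unit load at Q: L³/(3EI) = 732.3/EI.
The prop prevents deflection at Q: R_Q = δ_0/δ_{QQ} = 35918/732.3 = 49.05 kN.
Moment equilibrium about P: M_P = Σ(load moments about P) − R_Q·L = 1183 − 49.05×13 = 545.2 kN·m.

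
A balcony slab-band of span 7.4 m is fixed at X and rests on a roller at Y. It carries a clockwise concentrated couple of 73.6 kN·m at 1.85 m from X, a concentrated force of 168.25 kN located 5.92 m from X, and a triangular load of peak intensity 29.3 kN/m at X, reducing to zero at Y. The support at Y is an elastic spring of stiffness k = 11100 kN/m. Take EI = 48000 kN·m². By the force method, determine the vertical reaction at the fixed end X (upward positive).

Release the roller at Y. Primary structure: cantilever fixed at X.
Downward deflection at the released point Y due to the loads:
  clockwise couple 73.6 at a = 1.85: M₀a(2L − a)/(2EI) = 881.6/EI
  point load 168.25 at a = 5.92: Pa²(3L − a)/(6EI) = 15999/EI
  triangular load, peak 29.3 at the fixed end: w₀L⁴/(30EI) = 2929/EI
  δ_0 = 19810/EI
Flexibility coefficient — unit upward force at Y: δ_{YY} = L³/(3EI) = 135.1/EI.
With EI = 48000 kN·m²: δ_0 = 0.4127 m and δ_{YY} = 0.002814 m/kN.
Compatibility — the spring shortens by R_Y/k under the reaction it provides: δ_0 − R_Y·δ_{YY} = R_Y/k. With 1/k = 0.00009 m/kN, R_Y = δ_0 / (δ_{YY} + 1/k) = 0.4127 / (0.002814 + 0.00009) = 142.1 kN.
Vertical equilibrium: R_X = ΣP − R_Y = 276.7 − 142.1 = 134.6 kN.

R_X = 134.6 kN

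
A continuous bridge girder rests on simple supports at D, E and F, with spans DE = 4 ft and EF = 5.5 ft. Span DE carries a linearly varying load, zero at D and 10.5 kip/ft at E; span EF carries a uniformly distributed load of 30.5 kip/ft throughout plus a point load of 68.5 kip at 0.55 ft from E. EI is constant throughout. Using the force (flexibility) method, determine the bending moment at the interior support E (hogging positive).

M_E = 90.13 kip·ft

Release continuity at E by inserting a hinge; the redundant is the internal moment M_E. The primary structure is two simply-supported spans DE and EF.
Rotations at E on the released spans (each span's end-slope, ×1/EI):
  span DE: triangular load, peak 10.5: w₀L³/(45EI) = 14.93/EI
  span EF: UDL 30.5: wL³/(24EI) = 211.4/EI
  span EF: point load 68.5 at a = 0.55: Pab(L + b)/(6LEI) = 59.06/EI
  relative rotation θ_0 = (14.93 + 270.5)/EI = 285.4/EI
A unit hogging moment at E produces rotation L₁/(3EI) + L₂/(3EI) = 3.167/EI.
Slope continuity at E: θ_0 = M_E·3.167/EI, so M_E = 285.4/3.167 = 90.13 kip·ft (hogging).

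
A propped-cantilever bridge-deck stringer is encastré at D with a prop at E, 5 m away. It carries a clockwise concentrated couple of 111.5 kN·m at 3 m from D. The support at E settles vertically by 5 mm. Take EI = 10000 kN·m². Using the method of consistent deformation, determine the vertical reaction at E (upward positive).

Choose R_E as the redundant. The primary structure is the cantilever fixed at D.
Primary-structure tip deflection at E by superposition:
  clockwise couple 111.5 at a = 3: M₀a(2L − a)/(2EI) = 1171/EI
Tip deflection under a unit load at E: L³/(3EI) = 41.67/EI.
With EI = 10000 kN·m²: δ_0 = 0.11707 m and δ_{EE} = 0.004167 m/kN.
Compatibility — the beam at E must follow the support down by 0.005 m: δ_0 − R_E·δ_{EE} = 0.005, so R_E = (0.11707 − 0.005)/0.004167 = 26.9 kN.

R_E = 26.9 kN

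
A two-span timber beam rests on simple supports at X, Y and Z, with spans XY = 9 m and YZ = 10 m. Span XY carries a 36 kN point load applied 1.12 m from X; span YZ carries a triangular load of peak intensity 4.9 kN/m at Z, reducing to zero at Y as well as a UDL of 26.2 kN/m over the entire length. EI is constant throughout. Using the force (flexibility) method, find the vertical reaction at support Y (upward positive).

R_Y = 185.2 kN

Insert a hinge at Y; M_Y is the redundant, and each span becomes simply supported.
End slopes at the hinge Y, treating each span as simply supported:
  span XY: point load 36 at a = 1.12: Pab(L + a)/(6LEI) = 59.54/EI
  span YZ: triangular load, peak 4.9: 7w₀L³/(360EI) = 95.28/EI
  span YZ: UDL 26.2: wL³/(24EI) = 1092/EI
  relative rotation θ_0 = (59.54 + 1187)/EI = 1246/EI
A unit hogging moment at Y produces rotation L₁/(3EI) + L₂/(3EI) = 6.333/EI.
Slope continuity at Y: θ_0 = M_Y·6.333/EI, so M_Y = 1246/6.333 = 196.8 kN·m (hogging).
Span XY, ΣM about X with M_Y applied at Y: R_Y^{XY}·9 = 40.32 + 196.8, so R_Y^{XY} = 26.35 kN and R_X = 36 − 26.35 = 9.652 kN.
Span YZ, ΣM about Z: R_Y^{YZ}·10 = 1392 + 196.8, so R_Y^{YZ} = 158.8 kN and R_Z = 286.5 − 158.8 = 127.7 kN.
R_Y = 26.35 + 158.8 = 185.2 kN.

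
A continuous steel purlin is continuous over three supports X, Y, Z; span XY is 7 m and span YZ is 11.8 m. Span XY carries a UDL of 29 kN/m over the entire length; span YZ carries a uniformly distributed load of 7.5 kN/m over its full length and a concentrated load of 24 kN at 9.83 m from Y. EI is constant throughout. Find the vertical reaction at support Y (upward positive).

R_Y = 186.7 kN

Take M_Y as the redundant. Released structure: two simple spans XY and YZ with a hinge at Y.
End slopes at the hinge Y, treating each span as simply supported:
  span XY: UDL 29: wL³/(24EI) = 414.5/EI
  span YZ: UDL 7.5: wL³/(24EI) = 513.4/EI
  span YZ: point load 24 at a = 9.83: Pab(L + b)/(6LEI) = 90.39/EI
  relative rotation θ_0 = (414.5 + 603.8)/EI = 1018/EI
A unit hogging moment at Y produces rotation L₁/(3EI) + L₂/(3EI) = 6.267/EI.
Compatibility: M_Y·(L₁+L₂)/(3EI) = θ_0, giving M_Y = 162.5 kN·m (hogging).
Span XY, ΣM about X with M_Y applied at Y: R_Y^{XY}·7 = 710.5 + 162.5, so R_Y^{XY} = 124.7 kN and R_X = 203 − 124.7 = 78.29 kN.
Span YZ, ΣM about Z: R_Y^{YZ}·11.8 = 569.4 + 162.5, so R_Y^{YZ} = 62.03 kN and R_Z = 112.5 − 62.03 = 50.47 kN.
R_Y = 124.7 + 62.03 = 186.7 kN.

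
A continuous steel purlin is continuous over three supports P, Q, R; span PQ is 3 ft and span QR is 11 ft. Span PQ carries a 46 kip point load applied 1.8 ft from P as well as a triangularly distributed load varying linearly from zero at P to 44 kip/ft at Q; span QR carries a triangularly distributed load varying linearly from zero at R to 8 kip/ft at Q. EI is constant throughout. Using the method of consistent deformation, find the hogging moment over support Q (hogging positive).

M_Q = 62.04 kip·ft

Insert a hinge at Q; M_Q is the redundant, and each span becomes simply supported.
Rotations at Q on the released spans (each span's end-slope, ×1/EI):
  span PQ: point load 46 at a = 1.8: Pab(L + a)/(6LEI) = 26.5/EI
  span PQ: triangular load, peak 44: w₀L³/(45EI) = 26.4/EI
  span QR: triangular load, peak 8: w₀L³/(45EI) = 236.6/EI
  relative rotation θ_0 = (52.9 + 236.6)/EI = 289.5/EI
A unit hogging moment at Q produces rotation L₁/(3EI) + L₂/(3EI) = 4.667/EI.
Slope continuity at Q: θ_0 = M_Q·4.667/EI, so M_Q = 289.5/4.667 = 62.04 kip·ft (hogging).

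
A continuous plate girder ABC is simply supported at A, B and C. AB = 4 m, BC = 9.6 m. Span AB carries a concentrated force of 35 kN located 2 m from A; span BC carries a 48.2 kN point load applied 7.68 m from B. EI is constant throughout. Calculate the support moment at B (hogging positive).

M_B = 39.08 kN·m

Take M_B as the redundant. Released structure: two simple spans AB and BC with a hinge at B.
Discontinuity in slope at B on the released structure — sum the simple-span end rotations:
  span AB: point load 35 at a = 2: Pab(L + a)/(6LEI) = 35/EI
  span BC: point load 48.2 at a = 7.68: Pab(L + b)/(6LEI) = 142.1/EI
  relative rotation θ_0 = (35 + 142.1)/EI = 177.1/EI
A unit hogging moment at B produces rotation L₁/(3EI) + L₂/(3EI) = 4.533/EI.
Compatibility: M_B·(L₁+L₂)/(3EI) = θ_0, giving M_B = 39.08 kN·m (hogging).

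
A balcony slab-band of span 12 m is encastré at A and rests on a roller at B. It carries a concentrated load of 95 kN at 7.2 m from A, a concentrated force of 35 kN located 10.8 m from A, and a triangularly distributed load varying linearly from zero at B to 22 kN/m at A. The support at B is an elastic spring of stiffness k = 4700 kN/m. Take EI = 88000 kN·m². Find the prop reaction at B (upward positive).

R_B = 94.15 kN

Remove the prop at B; the released (primary) structure is a cantilever built in at A.
Deflection at B on the released cantilever, summing each load's contribution:
  point load 95 at a = 7.2: Pa²(3L − a)/(6EI) = 23639/EI
  point load 35 at a = 10.8: Pa²(3L − a)/(6EI) = 17146/EI
  triangular load, peak 22 at the fixed end: w₀L⁴/(30EI) = 15206/EI
  δ_0 = 55992/EI
Flexibility coefficient — unit upward force at B: δ_{BB} = L³/(3EI) = 576/EI.
With EI = 88000 kN·m²: δ_0 = 0.63627 m and δ_{BB} = 0.006545 m/kN.
Compatibility — the spring shortens by R_B/k under the reaction it provides: δ_0 − R_B·δ_{BB} = R_B/k. With 1/k = 0.000213 m/kN, R_B = δ_0 / (δ_{BB} + 1/k) = 0.63627 / (0.006545 + 0.000213) = 94.15 kN.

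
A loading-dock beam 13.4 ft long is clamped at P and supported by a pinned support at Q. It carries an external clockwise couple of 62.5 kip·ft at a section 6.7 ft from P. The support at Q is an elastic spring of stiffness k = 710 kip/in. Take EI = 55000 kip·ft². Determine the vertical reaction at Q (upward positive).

Choose R_Q as the redundant. The primary structure is the cantilever fixed at P.
Free-end deflection of the primary structure under the applied loading (downward +):
  clockwise couple 62.5 at a = 6.7: M₀a(2L − a)/(2EI) = 4208/EI
Tip deflection under a unit load at Q: L³/(3EI) = 802/EI.
With EI = 55000 kip·ft²: δ_0 = 0.076517 ft and δ_{QQ} = 0.014582 ft/kip.
Compatibility — the spring shortens by R_Q/k under the reaction it provides: δ_0 − R_Q·δ_{QQ} = R_Q/k. With 1/k = 1/(710×12) ft/kip = 0.000117 ft/kip, R_Q = δ_0 / (δ_{QQ} + 1/k) = 0.076517 / (0.014582 + 0.000117) = 5.205 kip.

R_Q = 5.205 kip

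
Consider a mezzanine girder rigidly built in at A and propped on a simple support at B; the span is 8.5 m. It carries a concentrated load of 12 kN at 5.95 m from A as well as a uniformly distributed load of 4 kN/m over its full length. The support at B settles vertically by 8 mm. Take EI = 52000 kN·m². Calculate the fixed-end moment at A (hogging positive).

M_A = 67.32 kN·m

Remove the prop at B; the released (primary) structure is a cantilever built in at A.
Free-end deflection of the primary structure under the applied loading (downward +):
  point load 12 at a = 5.95: Pa²(3L − a)/(6EI) = 1384/EI
  UDL 4: wL⁴/(8EI) = 2610/EI
  δ_0 = 3994/EI
Flexibility coefficient — unit upward force at B: δ_{BB} = L³/(3EI) = 204.7/EI.
With EI = 52000 kN·m²: δ_0 = 0.076813 m and δ_{BB} = 0.003937 m/kN.
Compatibility — the beam at B must follow the support down by 0.008 m: δ_0 − R_B·δ_{BB} = 0.008, so R_B = (0.076813 − 0.008)/0.003937 = 17.48 kN.
Moment equilibrium about A: M_A = Σ(load moments about A) − R_B·L = 215.9 − 17.48×8.5 = 67.32 kN·m.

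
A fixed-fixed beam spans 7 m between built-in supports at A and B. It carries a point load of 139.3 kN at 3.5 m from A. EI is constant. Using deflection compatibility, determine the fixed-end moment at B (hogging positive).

Release both end moments; the primary structure is a simply-supported span AB with redundants M_A and M_B.
Simple-span end rotations at A and B under the given loads:
  at A: point load 139.3 at a = 3.5: Pab(L + b)/(6LEI) = 426.6/EI
  at B: point load 139.3 at a = 3.5: Pab(L + a)/(6LEI) = 426.6/EI
  θ_A0 = 426.6/EI,  θ_B0 = 426.6/EI
Flexibility coefficients: a unit moment at one end gives L/(3EI) there and L/(6EI) at the far end, so f₁₁ = f₂₂ = 2.333/EI and f₁₂ = f₂₁ = 1.167/EI.
Compatibility — zero rotation at each built-in end:
  2.333 M_A + 1.167 M_B = 426.6
  1.167 M_A + 2.333 M_B = 426.6
Solving the pair gives M_A = 121.9 kN·m and M_B = 121.9 kN·m (hogging).

M_B = 121.9 kN·m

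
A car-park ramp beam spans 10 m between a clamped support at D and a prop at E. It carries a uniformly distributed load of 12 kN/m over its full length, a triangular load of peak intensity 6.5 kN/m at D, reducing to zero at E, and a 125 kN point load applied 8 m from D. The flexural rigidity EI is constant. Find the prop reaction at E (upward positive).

R_E = 139.5 kN

Take the reaction at E as the redundant and release it; the primary structure is a cantilever fixed at D.
Free-end deflection of the primary structure under the applied loading (downward +):
  UDL 12: wL⁴/(8EI) = 15000/EI
  triangular load, peak 6.5 at the fixed end: w₀L⁴/(30EI) = 2167/EI
  point load 125 at a = 8: Pa²(3L − a)/(6EI) = 29333/EI
  δ_0 = 46500/EI
Tip deflection under a unit load at E: L³/(3EI) = 333.3/EI.
The prop prevents deflection at E: R_E = δ_0/δ_{EE} = 46500/333.3 = 139.5 kN.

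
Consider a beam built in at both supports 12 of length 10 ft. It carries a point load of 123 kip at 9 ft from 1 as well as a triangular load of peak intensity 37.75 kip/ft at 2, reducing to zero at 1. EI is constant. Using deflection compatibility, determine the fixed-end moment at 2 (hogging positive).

Take the two fixed-end moments M_1, M_2 as redundants; the released structure is the simple span 12.
Simple-span end rotations at 1 and 2 under the given loads:
  at 1: point load 123 at a = 9: Pab(L + b)/(6LEI) = 202.9/EI
  at 2: point load 123 at a = 9: Pab(L + a)/(6LEI) = 350.6/EI
  at 1: triangular load, peak 37.75: 7w₀L³/(360EI) = 734/EI
  at 2: triangular load, peak 37.75: w₀L³/(45EI) = 838.9/EI
  θ_10 = 937/EI,  θ_20 = 1189/EI
Flexibility coefficients: a unit moment at one end gives L/(3EI) there and L/(6EI) at the far end, so f₁₁ = f₂₂ = 3.333/EI and f₁₂ = f₂₁ = 1.667/EI.
Compatibility — zero rotation at each built-in end:
  3.333 M_1 + 1.667 M_2 = 937
  1.667 M_1 + 3.333 M_2 = 1189
Solving the pair gives M_1 = 136.9 kip·ft and M_2 = 288.4 kip·ft (hogging).

M_2 = 288.4 kip·ft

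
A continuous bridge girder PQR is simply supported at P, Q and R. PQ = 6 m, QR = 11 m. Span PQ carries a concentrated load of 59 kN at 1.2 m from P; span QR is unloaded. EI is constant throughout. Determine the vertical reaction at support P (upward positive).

Release continuity at Q by inserting a hinge; the redundant is the internal moment M_Q. The primary structure is two simply-supported spans PQ and QR.
End slopes at the hinge Q, treating each span as simply supported:
  span PQ: point load 59 at a = 1.2: Pab(L + a)/(6LEI) = 67.97/EI
  relative rotation θ_0 = (67.97 + 0)/EI = 67.97/EI
A unit hogging moment at Q produces rotation L₁/(3EI) + L₂/(3EI) = 5.667/EI.
Slope continuity at Q: θ_0 = M_Q·5.667/EI, so M_Q = 67.97/5.667 = 11.99 kN·m (hogging).
Span PQ, ΣM about P with M_Q applied at Q: R_Q^{PQ}·6 = 70.8 + 11.99, so R_Q^{PQ} = 13.8 kN and R_P = 59 − 13.8 = 45.2 kN.

R_P = 45.2 kN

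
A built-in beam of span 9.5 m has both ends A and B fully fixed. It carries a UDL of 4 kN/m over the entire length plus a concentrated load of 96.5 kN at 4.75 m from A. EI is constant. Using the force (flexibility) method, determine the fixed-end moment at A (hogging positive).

M_A = 144.7 kN·m

Take the two fixed-end moments M_A, M_B as redundants; the released structure is the simple span AB.
End rotations of the released simple span under the applied load (×1/EI):
  at A: UDL 4: wL³/(24EI) = 142.9/EI
  at B: UDL 4: wL³/(24EI) = 142.9/EI
  at A: point load 96.5 at a = 4.75: Pab(L + b)/(6LEI) = 544.3/EI
  at B: point load 96.5 at a = 4.75: Pab(L + a)/(6LEI) = 544.3/EI
  θ_A0 = 687.2/EI,  θ_B0 = 687.2/EI
Flexibility coefficients: a unit moment at one end gives L/(3EI) there and L/(6EI) at the far end, so f₁₁ = f₂₂ = 3.167/EI and f₁₂ = f₂₁ = 1.583/EI.
Compatibility — zero rotation at each built-in end:
  3.167 M_A + 1.583 M_B = 687.2
  1.583 M_A + 3.167 M_B = 687.2
Solving the pair gives M_A = 144.7 kN·m and M_B = 144.7 kN·m (hogging).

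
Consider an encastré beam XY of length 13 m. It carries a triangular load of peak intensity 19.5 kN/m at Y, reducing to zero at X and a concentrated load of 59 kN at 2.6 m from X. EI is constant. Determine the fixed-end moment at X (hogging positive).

Release both end moments; the primary structure is a simply-supported span XY with redundants M_X and M_Y.
End rotations of the released simple span under the applied load (×1/EI):
  at X: triangular load, peak 19.5: 7w₀L³/(360EI) = 833/EI
  at Y: triangular load, peak 19.5: w₀L³/(45EI) = 952/EI
  at X: point load 59 at a = 2.6: Pab(L + b)/(6LEI) = 478.6/EI
  at Y: point load 59 at a = 2.6: Pab(L + a)/(6LEI) = 319.1/EI
  θ_X0 = 1312/EI,  θ_Y0 = 1271/EI
Flexibility coefficients: a unit moment at one end gives L/(3EI) there and L/(6EI) at the far end, so f₁₁ = f₂₂ = 4.333/EI and f₁₂ = f₂₁ = 2.167/EI.
Compatibility — zero rotation at each built-in end:
  4.333 M_X + 2.167 M_Y = 1312
  2.167 M_X + 4.333 M_Y = 1271
Solving the pair gives M_X = 208 kN·m and M_Y = 189.3 kN·m (hogging).

M_X = 208 kN·m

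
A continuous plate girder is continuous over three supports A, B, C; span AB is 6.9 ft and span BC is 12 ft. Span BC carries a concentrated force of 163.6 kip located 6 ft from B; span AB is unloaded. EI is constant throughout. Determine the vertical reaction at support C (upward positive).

R_C = 62.32 kip

Release continuity at B by inserting a hinge; the redundant is the internal moment M_B. The primary structure is two simply-supported spans AB and BC.
End slopes at the hinge B, treating each span as simply supported:
  span BC: point load 163.6 at a = 6: Pab(L + b)/(6LEI) = 1472/EI
  relative rotation θ_0 = (0 + 1472)/EI = 1472/EI
A unit hogging moment at B produces rotation L₁/(3EI) + L₂/(3EI) = 6.3/EI.
Compatibility: M_B·(L₁+L₂)/(3EI) = θ_0, giving M_B = 233.7 kip·ft (hogging).
Span BC, ΣM about C: R_B^{BC}·12 = 981.6 + 233.7, so R_B^{BC} = 101.3 kip and R_C = 163.6 − 101.3 = 62.32 kip.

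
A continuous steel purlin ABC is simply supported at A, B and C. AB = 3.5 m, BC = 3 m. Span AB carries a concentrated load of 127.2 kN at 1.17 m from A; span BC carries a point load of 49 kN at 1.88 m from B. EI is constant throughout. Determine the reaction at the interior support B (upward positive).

R_B = 89.59 kN

Insert a hinge at B; M_B is the redundant, and each span becomes simply supported.
Discontinuity in slope at B on the released structure — sum the simple-span end rotations:
  span AB: point load 127.2 at a = 1.17: Pab(L + a)/(6LEI) = 77.11/EI
  span BC: point load 49 at a = 1.88: Pab(L + b)/(6LEI) = 23.62/EI
  relative rotation θ_0 = (77.11 + 23.62)/EI = 100.7/EI
A unit hogging moment at B produces rotation L₁/(3EI) + L₂/(3EI) = 2.167/EI.
Compatibility: M_B·(L₁+L₂)/(3EI) = θ_0, giving M_B = 46.49 kN·m (hogging).
Span AB, ΣM about A with M_B applied at B: R_B^{AB}·3.5 = 148.8 + 46.49, so R_B^{AB} = 55.8 kN and R_A = 127.2 − 55.8 = 71.4 kN.
Span BC, ΣM about C: R_B^{BC}·3 = 54.88 + 46.49, so R_B^{BC} = 33.79 kN and R_C = 49 − 33.79 = 15.21 kN.
R_B = 55.8 + 33.79 = 89.59 kN.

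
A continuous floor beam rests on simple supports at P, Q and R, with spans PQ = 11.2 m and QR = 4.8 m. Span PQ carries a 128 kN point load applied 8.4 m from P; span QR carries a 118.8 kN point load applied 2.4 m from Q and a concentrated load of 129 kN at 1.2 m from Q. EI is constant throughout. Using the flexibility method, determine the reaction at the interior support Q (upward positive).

Take M_Q as the redundant. Released structure: two simple spans PQ and QR with a hinge at Q.
Discontinuity in slope at Q on the released structure — sum the simple-span end rotations:
  span PQ: point load 128 at a = 8.4: Pab(L + a)/(6LEI) = 878.1/EI
  span QR: point load 118.8 at a = 2.4: Pab(L + b)/(6LEI) = 171.1/EI
  span QR: point load 129 at a = 1.2: Pab(L + b)/(6LEI) = 162.5/EI
  relative rotation θ_0 = (878.1 + 333.6)/EI = 1212/EI
A unit hogging moment at Q produces rotation L₁/(3EI) + L₂/(3EI) = 5.333/EI.
Compatibility: M_Q·(L₁+L₂)/(3EI) = θ_0, giving M_Q = 227.2 kN·m (hogging).
Span PQ, ΣM about P with M_Q applied at Q: R_Q^{PQ}·11.2 = 1075 + 227.2, so R_Q^{PQ} = 116.3 kN and R_P = 128 − 116.3 = 11.71 kN.
Span QR, ΣM about R: R_Q^{QR}·4.8 = 749.5 + 227.2, so R_Q^{QR} = 203.5 kN and R_R = 247.8 − 203.5 = 44.32 kN.
R_Q = 116.3 + 203.5 = 319.8 kN.

R_Q = 319.8 kN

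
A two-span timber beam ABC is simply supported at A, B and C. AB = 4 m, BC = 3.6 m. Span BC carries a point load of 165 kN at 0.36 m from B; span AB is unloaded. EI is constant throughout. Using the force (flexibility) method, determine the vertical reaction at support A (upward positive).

R_A = -6.014 kN

Release continuity at B by inserting a hinge; the redundant is the internal moment M_B. The primary structure is two simply-supported spans AB and BC.
Discontinuity in slope at B on the released structure — sum the simple-span end rotations:
  span BC: point load 165 at a = 0.36: Pab(L + b)/(6LEI) = 60.94/EI
  relative rotation θ_0 = (0 + 60.94)/EI = 60.94/EI
A unit hogging moment at B produces rotation L₁/(3EI) + L₂/(3EI) = 2.533/EI.
Compatibility: M_B·(L₁+L₂)/(3EI) = θ_0, giving M_B = 24.06 kN·m (hogging).
Span AB, ΣM about A with M_B applied at B: R_B^{AB}·4 = 0 + 24.06, so R_B^{AB} = 6.014 kN and R_A = 0 − 6.014 = -6.014 kN.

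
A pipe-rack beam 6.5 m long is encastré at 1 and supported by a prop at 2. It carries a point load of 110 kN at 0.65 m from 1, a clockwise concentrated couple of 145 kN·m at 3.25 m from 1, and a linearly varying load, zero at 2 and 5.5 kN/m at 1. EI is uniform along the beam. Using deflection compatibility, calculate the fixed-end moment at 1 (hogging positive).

M_1 = 58.5 kN·m

Remove the prop at 2; the released (primary) structure is a cantilever built in at 1.
Deflection at 2 on the released cantilever, summing each load's contribution:
  point load 110 at a = 0.65: Pa²(3L − a)/(6EI) = 146/EI
  clockwise couple 145 at a = 3.25: M₀a(2L − a)/(2EI) = 2297/EI
  triangular load, peak 5.5 at the fixed end: w₀L⁴/(30EI) = 327.3/EI
  δ_0 = 2771/EI
Flexibility coefficient — unit upward force at 2: δ_{22} = L³/(3EI) = 91.54/EI.
The prop prevents deflection at 2: R_2 = δ_0/δ_{22} = 2771/91.54 = 30.27 kN.
Moment equilibrium about 1: M_1 = Σ(load moments about 1) − R_2·L = 255.2 − 30.27×6.5 = 58.5 kN·m.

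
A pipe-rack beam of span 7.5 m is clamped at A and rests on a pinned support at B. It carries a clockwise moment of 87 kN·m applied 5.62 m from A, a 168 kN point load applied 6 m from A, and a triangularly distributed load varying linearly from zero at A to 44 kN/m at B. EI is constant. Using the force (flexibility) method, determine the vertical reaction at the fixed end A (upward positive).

Release the roller at B. Primary structure: cantilever fixed at A.
Primary-structure tip deflection at B by superposition:
  clockwise couple 87 at a = 5.62: M₀a(2L − a)/(2EI) = 2293/EI
  point load 168 at a = 6: Pa²(3L − a)/(6EI) = 16632/EI
  triangular load, peak 44 at the free end: 11w₀L⁴/(120EI) = 12762/EI
  δ_0 = 31687/EI
Tip deflection under a unit load at B: L³/(3EI) = 140.6/EI.
Compatibility at B: δ_0 − R_B·δ_{BB} = 0, so R_B = 31687/140.6 = 225.3 kN.
Vertical equilibrium: R_A = ΣP − R_B = 333 − 225.3 = 107.7 kN.

R_A = 107.7 kN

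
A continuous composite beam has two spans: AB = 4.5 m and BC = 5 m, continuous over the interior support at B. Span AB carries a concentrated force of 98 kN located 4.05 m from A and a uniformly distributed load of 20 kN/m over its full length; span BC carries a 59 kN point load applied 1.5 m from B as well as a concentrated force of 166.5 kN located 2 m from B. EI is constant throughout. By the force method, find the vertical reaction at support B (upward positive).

Release continuity at B by inserting a hinge; the redundant is the internal moment M_B. The primary structure is two simply-supported spans AB and BC.
End slopes at the hinge B, treating each span as simply supported:
  span AB: point load 98 at a = 4.05: Pab(L + a)/(6LEI) = 56.56/EI
  span AB: UDL 20: wL³/(24EI) = 75.94/EI
  span BC: point load 59 at a = 1.5: Pab(L + b)/(6LEI) = 87.76/EI
  span BC: point load 166.5 at a = 2: Pab(L + b)/(6LEI) = 266.4/EI
  relative rotation θ_0 = (132.5 + 354.2)/EI = 486.7/EI
A unit hogging moment at B produces rotation L₁/(3EI) + L₂/(3EI) = 3.167/EI.
Slope continuity at B: θ_0 = M_B·3.167/EI, so M_B = 486.7/3.167 = 153.7 kN·m (hogging).
Span AB, ΣM about A with M_B applied at B: R_B^{AB}·4.5 = 599.4 + 153.7, so R_B^{AB} = 167.4 kN and R_A = 188 − 167.4 = 20.65 kN.
Span BC, ΣM about C: R_B^{BC}·5 = 706 + 153.7, so R_B^{BC} = 171.9 kN and R_C = 225.5 − 171.9 = 53.56 kN.
R_B = 167.4 + 171.9 = 339.3 kN.

R_B = 339.3 kN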